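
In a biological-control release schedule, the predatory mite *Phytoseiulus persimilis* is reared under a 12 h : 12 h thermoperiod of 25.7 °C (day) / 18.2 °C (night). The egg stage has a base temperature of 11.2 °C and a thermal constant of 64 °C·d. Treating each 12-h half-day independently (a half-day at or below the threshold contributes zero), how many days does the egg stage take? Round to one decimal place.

Day half: max(0, 25.7 − 11.2) × 0.5 = 14.5 × 0.5 = 7.25 DD.
Night half: max(0, 18.2 − 11.2) × 0.5 = 7.0 × 0.5 = 3.50 DD.
Per 24 h: 10.75 DD/day.
Duration = 64 / 10.75 = 5.953 ≈ 6.0 days.

6.0 days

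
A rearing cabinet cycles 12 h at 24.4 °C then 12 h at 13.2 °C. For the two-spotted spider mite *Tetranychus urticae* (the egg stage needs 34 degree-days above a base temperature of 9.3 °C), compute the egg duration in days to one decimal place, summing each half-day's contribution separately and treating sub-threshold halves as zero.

Day half: max(0, 24.4 − 9.3) × 0.5 = 15.1 × 0.5 = 7.55 DD.
Night half: max(0, 13.2 − 9.3) × 0.5 = 3.9 × 0.5 = 1.95 DD.
Per 24 h: 9.50 DD/day.
Duration = 34 / 9.50 = 3.579 ≈ 3.6 days.

3.6 days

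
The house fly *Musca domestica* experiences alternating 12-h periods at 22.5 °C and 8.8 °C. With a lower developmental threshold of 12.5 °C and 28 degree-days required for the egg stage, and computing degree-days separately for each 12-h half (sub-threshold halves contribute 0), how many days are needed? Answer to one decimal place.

Day half: max(0, 22.5 − 12.5) × 0.5 = 10.0 × 0.5 = 5.00 DD.
Night half: max(0, 8.8 − 12.5) × 0.5 = 0.0 × 0.5 = 0.00 DD.
Per 24 h: 5.00 DD/day.
Duration = 28 / 5.00 = 5.600 ≈ 5.6 days.

5.6 days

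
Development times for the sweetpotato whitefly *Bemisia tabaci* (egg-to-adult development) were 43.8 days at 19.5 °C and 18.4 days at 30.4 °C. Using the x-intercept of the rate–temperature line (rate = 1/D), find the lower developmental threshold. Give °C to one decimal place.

Under the model K = D·(T − T_b), so D₁·(T₁ − T_b) = D₂·(T₂ − T_b).
43.8·(19.5 − T_b) = 18.4·(30.4 − T_b)
T_b = (43.8·19.5 − 18.4·30.4) / (43.8 − 18.4) = 294.74 / 25.4 = 11.604 °C ≈ 11.6 °C.

11.6 °C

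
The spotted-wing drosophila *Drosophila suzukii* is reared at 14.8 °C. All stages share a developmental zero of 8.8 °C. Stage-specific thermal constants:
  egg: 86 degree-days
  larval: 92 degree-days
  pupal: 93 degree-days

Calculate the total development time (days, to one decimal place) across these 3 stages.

Daily accumulation at 14.8 °C = 14.8 − 8.8 = 6.0 DD/day.
Total K = 86 + 92 + 93 = 271 DD.
Total duration = 271 / 6.0 = 45.167 ≈ 45.2 days.

45.2 days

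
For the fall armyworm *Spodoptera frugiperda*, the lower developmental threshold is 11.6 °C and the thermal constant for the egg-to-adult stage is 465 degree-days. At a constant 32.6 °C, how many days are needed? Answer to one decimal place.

Daily accumulation = 32.6 − 11.6 = 21.0 DD/day.
Duration = 465 / 21.0 = 22.143 ≈ 22.1 days.

22.1 days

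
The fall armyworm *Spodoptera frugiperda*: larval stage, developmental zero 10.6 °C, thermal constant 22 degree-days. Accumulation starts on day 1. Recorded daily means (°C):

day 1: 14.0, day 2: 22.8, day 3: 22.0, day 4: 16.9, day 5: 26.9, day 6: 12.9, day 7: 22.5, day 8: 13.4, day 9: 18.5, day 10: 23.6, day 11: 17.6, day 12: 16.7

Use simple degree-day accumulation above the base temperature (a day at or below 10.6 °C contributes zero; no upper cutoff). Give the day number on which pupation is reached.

Daily DD above 10.6 °C: 3.4, 12.2, 11.4, 6.3, 16.3, 2.3, 11.9, 2.8, 7.9, 13.0, 7.0, 6.1.
Cumulative: 3.4, 15.6, 27.0, 33.3, 49.6, 51.9, 63.8, 66.6, 74.5, 87.5, 94.5, 100.6.
The total first reaches 22 DD on day 3.

day 3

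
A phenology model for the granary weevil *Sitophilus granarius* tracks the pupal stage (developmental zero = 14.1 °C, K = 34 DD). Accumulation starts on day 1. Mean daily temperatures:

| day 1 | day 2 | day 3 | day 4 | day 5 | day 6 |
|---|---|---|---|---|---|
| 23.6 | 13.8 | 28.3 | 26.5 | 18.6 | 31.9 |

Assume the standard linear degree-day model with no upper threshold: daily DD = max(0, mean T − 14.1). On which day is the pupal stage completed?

Daily DD above 14.1 °C: 9.5, 0.0, 14.2, 12.4, 4.5, 17.8.
Cumulative: 9.5, 9.5, 23.7, 36.1, 40.6, 58.4.
The total first reaches 34 DD on day 4.

day 4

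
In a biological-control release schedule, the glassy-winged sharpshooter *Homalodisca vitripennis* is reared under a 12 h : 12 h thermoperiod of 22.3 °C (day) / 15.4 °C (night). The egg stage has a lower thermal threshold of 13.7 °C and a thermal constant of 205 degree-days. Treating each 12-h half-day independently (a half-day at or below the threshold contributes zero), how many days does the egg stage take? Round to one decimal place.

Day half: max(0, 22.3 − 13.7) × 0.5 = 8.6 × 0.5 = 4.30 DD.
Night half: max(0, 15.4 − 13.7) × 0.5 = 1.7 × 0.5 = 0.85 DD.
Per 24 h: 5.15 DD/day.
Duration = 205 / 5.15 = 39.806 ≈ 39.8 days.

39.8 days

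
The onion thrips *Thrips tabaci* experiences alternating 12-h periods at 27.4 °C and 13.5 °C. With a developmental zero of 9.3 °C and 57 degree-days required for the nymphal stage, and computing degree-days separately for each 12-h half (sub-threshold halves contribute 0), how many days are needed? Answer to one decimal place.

5.1 days

Day half: max(0, 27.4 − 9.3) × 0.5 = 18.1 × 0.5 = 9.05 DD.
Night half: max(0, 13.5 − 9.3) × 0.5 = 4.2 × 0.5 = 2.10 DD.
Per 24 h: 11.15 DD/day.
Duration = 57 / 11.15 = 5.112 ≈ 5.1 days.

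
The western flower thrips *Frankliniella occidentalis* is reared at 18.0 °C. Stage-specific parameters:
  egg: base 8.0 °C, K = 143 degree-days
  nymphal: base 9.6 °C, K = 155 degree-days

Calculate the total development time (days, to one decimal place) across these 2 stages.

egg: 143 / (18.0 − 8.0) = 143 / 10.0 = 14.300 d.
nymphal: 155 / (18.0 − 9.6) = 155 / 8.4 = 18.452 d.
Sum = 32.752 ≈ 32.8 days.

32.8 days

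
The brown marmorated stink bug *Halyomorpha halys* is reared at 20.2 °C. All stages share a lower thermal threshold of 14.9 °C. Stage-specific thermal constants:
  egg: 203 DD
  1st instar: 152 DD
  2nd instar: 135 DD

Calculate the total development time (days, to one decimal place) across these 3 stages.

92.5 days

Daily accumulation at 20.2 °C = 20.2 − 14.9 = 5.3 DD/day.
Total K = 203 + 152 + 135 = 490 DD.
Total duration = 490 / 5.3 = 92.453 ≈ 92.5 days.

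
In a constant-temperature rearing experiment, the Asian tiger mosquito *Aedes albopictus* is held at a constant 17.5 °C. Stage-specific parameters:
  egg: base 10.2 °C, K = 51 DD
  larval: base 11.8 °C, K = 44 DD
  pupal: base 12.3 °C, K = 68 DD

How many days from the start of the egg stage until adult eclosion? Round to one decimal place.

egg: 51 / (17.5 − 10.2) = 51 / 7.3 = 6.986 d.
larval: 44 / (17.5 − 11.8) = 44 / 5.7 = 7.719 d.
pupal: 68 / (17.5 − 12.3) = 68 / 5.2 = 13.077 d.
Sum = 27.783 ≈ 27.8 days.

27.8 days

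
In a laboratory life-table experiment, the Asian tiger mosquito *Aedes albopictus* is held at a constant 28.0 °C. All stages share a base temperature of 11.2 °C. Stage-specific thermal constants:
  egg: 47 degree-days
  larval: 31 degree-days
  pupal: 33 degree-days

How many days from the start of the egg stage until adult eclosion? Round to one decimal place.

Daily accumulation at 28.0 °C = 28.0 − 11.2 = 16.8 DD/day.
Total K = 47 + 31 + 33 = 111 DD.
Total duration = 111 / 16.8 = 6.607 ≈ 6.6 days.

6.6 days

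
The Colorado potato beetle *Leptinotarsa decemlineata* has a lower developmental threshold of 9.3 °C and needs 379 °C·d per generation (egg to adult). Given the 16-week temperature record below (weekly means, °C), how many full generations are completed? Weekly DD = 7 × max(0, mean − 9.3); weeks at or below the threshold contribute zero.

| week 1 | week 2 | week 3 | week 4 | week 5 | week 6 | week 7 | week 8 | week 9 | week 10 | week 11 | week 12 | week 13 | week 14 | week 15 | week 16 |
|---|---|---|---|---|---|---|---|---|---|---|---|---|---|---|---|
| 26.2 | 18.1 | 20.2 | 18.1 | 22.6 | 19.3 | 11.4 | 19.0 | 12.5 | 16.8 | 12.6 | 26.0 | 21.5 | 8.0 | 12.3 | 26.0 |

2 generations

Weekly DD (7 × max(0, T̄ − 9.3)): 118.3, 61.6, 76.3, 61.6, 93.1, 70.0, 14.7, 67.9, 22.4, 52.5, 23.1, 116.9, 85.4, 0.0, 21.0, 116.9.
Season total = 1001.7 DD.
Complete generations = ⌊1001.7 / 379⌋ = 2.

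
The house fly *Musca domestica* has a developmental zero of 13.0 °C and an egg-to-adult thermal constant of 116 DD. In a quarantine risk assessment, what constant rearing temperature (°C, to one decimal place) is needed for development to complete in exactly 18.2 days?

19.4 °C

Required daily accumulation = 116 / 18.2 = 6.374 DD/day.
T = T_base + 6.374 = 13.0 + 6.374 = 19.374 ≈ 19.4 °C.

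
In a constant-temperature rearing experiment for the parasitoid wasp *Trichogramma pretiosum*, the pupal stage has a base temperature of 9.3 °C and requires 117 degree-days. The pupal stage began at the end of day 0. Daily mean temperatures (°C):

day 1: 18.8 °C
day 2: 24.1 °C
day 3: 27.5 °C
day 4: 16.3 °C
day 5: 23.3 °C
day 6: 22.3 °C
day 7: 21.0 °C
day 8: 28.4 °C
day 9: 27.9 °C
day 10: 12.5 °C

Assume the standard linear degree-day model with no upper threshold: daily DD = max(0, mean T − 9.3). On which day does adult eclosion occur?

day 9

Daily DD above 9.3 °C: 9.5, 14.8, 18.2, 7.0, 14.0, 13.0, 11.7, 19.1, 18.6, 3.2.
Cumulative: 9.5, 24.3, 42.5, 49.5, 63.5, 76.5, 88.2, 107.3, 125.9, 129.1.
The total first reaches 117 DD on day 9.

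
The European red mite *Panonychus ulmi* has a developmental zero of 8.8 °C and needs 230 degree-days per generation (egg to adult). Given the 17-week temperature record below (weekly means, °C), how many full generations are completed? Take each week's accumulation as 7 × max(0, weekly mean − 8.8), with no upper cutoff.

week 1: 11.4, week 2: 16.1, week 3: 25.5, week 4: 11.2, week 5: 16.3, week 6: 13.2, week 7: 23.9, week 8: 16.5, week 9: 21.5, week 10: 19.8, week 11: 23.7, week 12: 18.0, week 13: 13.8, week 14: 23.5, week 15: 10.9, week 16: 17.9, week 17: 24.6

4 generations

Weekly DD (7 × max(0, T̄ − 8.8)): 18.2, 51.1, 116.9, 16.8, 52.5, 30.8, 105.7, 53.9, 88.9, 77.0, 104.3, 64.4, 35.0, 102.9, 14.7, 63.7, 110.6.
Season total = 1107.4 DD.
Complete generations = ⌊1107.4 / 230⌋ = 4.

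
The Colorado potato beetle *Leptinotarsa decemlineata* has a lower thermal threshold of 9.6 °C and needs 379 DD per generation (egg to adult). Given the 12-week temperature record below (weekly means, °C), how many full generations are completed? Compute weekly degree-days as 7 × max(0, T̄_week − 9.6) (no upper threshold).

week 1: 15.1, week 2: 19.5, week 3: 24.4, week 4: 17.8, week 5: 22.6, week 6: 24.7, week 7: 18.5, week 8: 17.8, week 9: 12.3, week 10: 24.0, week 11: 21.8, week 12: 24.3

Weekly DD (7 × max(0, T̄ − 9.6)): 38.5, 69.3, 103.6, 57.4, 91.0, 105.7, 62.3, 57.4, 18.9, 100.8, 85.4, 102.9.
Season total = 893.2 DD.
Complete generations = ⌊893.2 / 379⌋ = 2.

2 generations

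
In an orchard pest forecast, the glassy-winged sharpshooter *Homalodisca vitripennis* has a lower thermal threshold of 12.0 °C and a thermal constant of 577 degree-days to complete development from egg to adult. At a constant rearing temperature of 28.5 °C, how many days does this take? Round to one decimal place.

35.0 days

Daily accumulation = 28.5 − 12.0 = 16.5 DD/day.
Duration = 577 / 16.5 = 34.970 ≈ 35.0 days.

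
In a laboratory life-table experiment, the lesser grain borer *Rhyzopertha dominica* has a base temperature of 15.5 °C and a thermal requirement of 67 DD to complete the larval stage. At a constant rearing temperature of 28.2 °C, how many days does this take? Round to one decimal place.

5.3 days

Daily accumulation = 28.2 − 15.5 = 12.7 DD/day.
Duration = 67 / 12.7 = 5.276 ≈ 5.3 days.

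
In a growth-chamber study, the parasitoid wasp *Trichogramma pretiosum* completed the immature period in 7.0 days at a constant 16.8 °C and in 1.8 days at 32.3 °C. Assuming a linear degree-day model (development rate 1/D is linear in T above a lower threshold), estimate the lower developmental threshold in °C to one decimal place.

Equal thermal constants: D₁(T₁ − T_b) = D₂(T₂ − T_b).
7.0·(16.8 − T_b) = 1.8·(32.3 − T_b)
T_b = (7.0·16.8 − 1.8·32.3) / (7.0 − 1.8) = 59.46 / 5.2 = 11.435 °C ≈ 11.4 °C.

11.4 °C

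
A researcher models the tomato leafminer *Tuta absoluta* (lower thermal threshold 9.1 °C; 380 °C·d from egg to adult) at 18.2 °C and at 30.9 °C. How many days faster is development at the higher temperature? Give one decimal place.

24.3 days

At 18.2 °C: 380 / (18.2 − 9.1) = 380 / 9.1 = 41.758 d.
At 30.9 °C: 380 / (30.9 − 9.1) = 380 / 21.8 = 17.431 d.
Difference = |41.758 − 17.431| = 24.327 ≈ 24.3 days.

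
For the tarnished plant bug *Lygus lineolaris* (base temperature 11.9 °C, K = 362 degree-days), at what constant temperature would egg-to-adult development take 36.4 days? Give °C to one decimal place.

21.8 °C

Required daily accumulation = 362 / 36.4 = 9.945 DD/day.
T = T_base + 9.945 = 11.9 + 9.945 = 21.845 ≈ 21.8 °C.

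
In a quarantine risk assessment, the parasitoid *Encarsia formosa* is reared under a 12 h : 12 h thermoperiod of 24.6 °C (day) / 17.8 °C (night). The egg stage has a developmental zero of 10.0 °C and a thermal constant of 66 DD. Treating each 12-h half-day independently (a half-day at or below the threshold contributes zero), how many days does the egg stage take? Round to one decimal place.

Day half: max(0, 24.6 − 10.0) × 0.5 = 14.6 × 0.5 = 7.30 DD.
Night half: max(0, 17.8 − 10.0) × 0.5 = 7.8 × 0.5 = 3.90 DD.
Per 24 h: 11.20 DD/day.
Duration = 66 / 11.20 = 5.893 ≈ 5.9 days.

5.9 days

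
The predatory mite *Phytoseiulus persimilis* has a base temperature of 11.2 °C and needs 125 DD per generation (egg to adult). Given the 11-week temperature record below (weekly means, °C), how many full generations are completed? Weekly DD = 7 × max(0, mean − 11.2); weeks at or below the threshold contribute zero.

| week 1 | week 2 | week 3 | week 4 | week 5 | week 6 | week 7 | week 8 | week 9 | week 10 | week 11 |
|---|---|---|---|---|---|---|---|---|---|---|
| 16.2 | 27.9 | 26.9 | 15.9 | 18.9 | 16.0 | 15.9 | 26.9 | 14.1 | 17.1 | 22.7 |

5 generations

Weekly DD (7 × max(0, T̄ − 11.2)): 35.0, 116.9, 109.9, 32.9, 53.9, 33.6, 32.9, 109.9, 20.3, 41.3, 80.5.
Season total = 667.1 DD.
Complete generations = ⌊667.1 / 125⌋ = 5.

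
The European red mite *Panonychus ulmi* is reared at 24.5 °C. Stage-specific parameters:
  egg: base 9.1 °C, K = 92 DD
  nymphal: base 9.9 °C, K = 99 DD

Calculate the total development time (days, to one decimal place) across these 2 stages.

12.8 days

egg: 92 / (24.5 − 9.1) = 92 / 15.4 = 5.974 d.
nymphal: 99 / (24.5 − 9.9) = 99 / 14.6 = 6.781 d.
Sum = 12.755 ≈ 12.8 days.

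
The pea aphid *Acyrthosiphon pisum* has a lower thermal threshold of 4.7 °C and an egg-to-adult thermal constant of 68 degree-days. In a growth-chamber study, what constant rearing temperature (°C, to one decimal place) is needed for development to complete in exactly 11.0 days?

Required daily accumulation = 68 / 11.0 = 6.182 DD/day.
T = T_base + 6.182 = 4.7 + 6.182 = 10.882 ≈ 10.9 °C.

10.9 °C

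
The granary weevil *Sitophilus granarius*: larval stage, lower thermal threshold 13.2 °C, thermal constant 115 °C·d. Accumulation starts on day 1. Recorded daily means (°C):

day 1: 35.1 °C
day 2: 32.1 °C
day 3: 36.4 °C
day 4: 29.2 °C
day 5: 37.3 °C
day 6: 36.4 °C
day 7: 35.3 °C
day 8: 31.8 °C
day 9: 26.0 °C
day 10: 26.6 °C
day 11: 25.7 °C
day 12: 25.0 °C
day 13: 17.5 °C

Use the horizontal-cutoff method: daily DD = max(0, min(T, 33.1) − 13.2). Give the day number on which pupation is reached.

Daily DD above 13.2 °C (capped at 19.9): 19.9, 18.9, 19.9, 16.0, 19.9, 19.9, 19.9, 18.6, 12.8, 13.4, 12.5, 11.8, 4.3.
Cumulative: 19.9, 38.8, 58.7, 74.7, 94.6, 114.5, 134.4, 153.0, 165.8, 179.2, 191.7, 203.5, 207.8.
The total first reaches 115 DD on day 7.

day 7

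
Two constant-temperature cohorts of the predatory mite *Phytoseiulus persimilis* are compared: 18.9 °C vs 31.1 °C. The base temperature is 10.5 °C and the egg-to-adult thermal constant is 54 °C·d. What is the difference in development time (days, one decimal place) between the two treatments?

At 18.9 °C: 54 / (18.9 − 10.5) = 54 / 8.4 = 6.429 d.
At 31.1 °C: 54 / (31.1 − 10.5) = 54 / 20.6 = 2.621 d.
Difference = |6.429 − 2.621| = 3.807 ≈ 3.8 days.

3.8 days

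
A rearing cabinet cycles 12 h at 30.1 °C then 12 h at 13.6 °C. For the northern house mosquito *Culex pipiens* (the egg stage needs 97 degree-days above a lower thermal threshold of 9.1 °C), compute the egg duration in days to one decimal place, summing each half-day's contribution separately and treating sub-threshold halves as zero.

7.6 days

Day half: max(0, 30.1 − 9.1) × 0.5 = 21.0 × 0.5 = 10.50 DD.
Night half: max(0, 13.6 − 9.1) × 0.5 = 4.5 × 0.5 = 2.25 DD.
Per 24 h: 12.75 DD/day.
Duration = 97 / 12.75 = 7.608 ≈ 7.6 days.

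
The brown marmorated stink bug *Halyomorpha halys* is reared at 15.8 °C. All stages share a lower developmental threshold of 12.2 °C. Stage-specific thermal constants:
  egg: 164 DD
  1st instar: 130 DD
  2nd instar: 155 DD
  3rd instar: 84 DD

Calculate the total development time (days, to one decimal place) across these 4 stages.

148.1 days

Daily accumulation at 15.8 °C = 15.8 − 12.2 = 3.6 DD/day.
Total K = 164 + 130 + 155 + 84 = 533 DD.
Total duration = 533 / 3.6 = 148.056 ≈ 148.1 days.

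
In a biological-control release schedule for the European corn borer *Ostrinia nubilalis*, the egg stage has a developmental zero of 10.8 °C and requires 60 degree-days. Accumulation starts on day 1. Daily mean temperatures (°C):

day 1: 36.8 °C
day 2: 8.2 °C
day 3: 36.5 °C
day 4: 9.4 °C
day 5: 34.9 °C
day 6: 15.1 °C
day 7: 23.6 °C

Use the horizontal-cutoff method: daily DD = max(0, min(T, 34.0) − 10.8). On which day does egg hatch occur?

day 5

Daily DD above 10.8 °C (capped at 23.2): 23.2, 0.0, 23.2, 0.0, 23.2, 4.3, 12.8.
Cumulative: 23.2, 23.2, 46.4, 46.4, 69.6, 73.9, 86.7.
The total first reaches 60 DD on day 5.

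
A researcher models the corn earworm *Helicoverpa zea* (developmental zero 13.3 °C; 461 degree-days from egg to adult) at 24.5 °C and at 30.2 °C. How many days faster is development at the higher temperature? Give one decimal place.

At 24.5 °C: 461 / (24.5 − 13.3) = 461 / 11.2 = 41.161 d.
At 30.2 °C: 461 / (30.2 − 13.3) = 461 / 16.9 = 27.278 d.
Difference = |41.161 − 27.278| = 13.883 ≈ 13.9 days.

13.9 days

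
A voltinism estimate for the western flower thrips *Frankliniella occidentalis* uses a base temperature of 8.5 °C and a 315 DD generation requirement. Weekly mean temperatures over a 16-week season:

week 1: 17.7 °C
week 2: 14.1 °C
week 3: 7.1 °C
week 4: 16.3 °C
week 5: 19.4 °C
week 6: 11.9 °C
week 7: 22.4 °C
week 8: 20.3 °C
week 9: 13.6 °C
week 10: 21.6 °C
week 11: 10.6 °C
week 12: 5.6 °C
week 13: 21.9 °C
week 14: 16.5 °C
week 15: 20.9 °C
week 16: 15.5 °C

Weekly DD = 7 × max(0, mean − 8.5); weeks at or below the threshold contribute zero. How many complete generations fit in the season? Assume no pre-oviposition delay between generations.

Weekly DD (7 × max(0, T̄ − 8.5)): 64.4, 39.2, 0.0, 54.6, 76.3, 23.8, 97.3, 82.6, 35.7, 91.7, 14.7, 0.0, 93.8, 56.0, 86.8, 49.0.
Season total = 865.9 DD.
Complete generations = ⌊865.9 / 315⌋ = 2.

2 generations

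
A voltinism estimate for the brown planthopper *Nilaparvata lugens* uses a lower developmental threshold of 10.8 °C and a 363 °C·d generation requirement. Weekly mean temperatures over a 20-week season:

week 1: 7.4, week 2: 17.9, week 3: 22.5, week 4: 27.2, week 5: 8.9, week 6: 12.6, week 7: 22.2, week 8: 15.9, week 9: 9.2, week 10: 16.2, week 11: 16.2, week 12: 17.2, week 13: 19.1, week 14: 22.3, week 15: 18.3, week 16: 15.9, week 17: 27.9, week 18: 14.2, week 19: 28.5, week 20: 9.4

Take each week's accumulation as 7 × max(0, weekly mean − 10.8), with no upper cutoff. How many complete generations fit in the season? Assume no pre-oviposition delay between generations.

2 generations

Weekly DD (7 × max(0, T̄ − 10.8)): 0.0, 49.7, 81.9, 114.8, 0.0, 12.6, 79.8, 35.7, 0.0, 37.8, 37.8, 44.8, 58.1, 80.5, 52.5, 35.7, 119.7, 23.8, 123.9, 0.0.
Season total = 989.1 DD.
Complete generations = ⌊989.1 / 363⌋ = 2.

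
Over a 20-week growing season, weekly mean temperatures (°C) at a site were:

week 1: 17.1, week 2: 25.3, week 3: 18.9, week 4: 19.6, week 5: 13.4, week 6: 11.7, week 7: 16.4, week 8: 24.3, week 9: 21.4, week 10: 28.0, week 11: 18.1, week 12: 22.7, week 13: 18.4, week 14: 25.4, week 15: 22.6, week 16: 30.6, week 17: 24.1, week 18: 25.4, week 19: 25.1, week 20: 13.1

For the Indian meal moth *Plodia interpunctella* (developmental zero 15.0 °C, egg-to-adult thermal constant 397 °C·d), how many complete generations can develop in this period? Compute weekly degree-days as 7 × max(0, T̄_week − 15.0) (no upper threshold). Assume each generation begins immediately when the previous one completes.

Weekly DD (7 × max(0, T̄ − 15.0)): 14.7, 72.1, 27.3, 32.2, 0.0, 0.0, 9.8, 65.1, 44.8, 91.0, 21.7, 53.9, 23.8, 72.8, 53.2, 109.2, 63.7, 72.8, 70.7, 0.0.
Season total = 898.8 DD.
Complete generations = ⌊898.8 / 397⌋ = 2.

2 generations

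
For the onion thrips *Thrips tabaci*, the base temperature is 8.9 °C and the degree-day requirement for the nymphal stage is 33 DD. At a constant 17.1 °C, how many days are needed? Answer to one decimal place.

4.0 days

Daily accumulation = 17.1 − 8.9 = 8.2 DD/day.
Duration = 33 / 8.2 = 4.024 ≈ 4.0 days.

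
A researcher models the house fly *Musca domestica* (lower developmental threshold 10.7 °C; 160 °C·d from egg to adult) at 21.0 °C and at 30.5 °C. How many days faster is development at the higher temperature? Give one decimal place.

At 21.0 °C: 160 / (21.0 − 10.7) = 160 / 10.3 = 15.534 d.
At 30.5 °C: 160 / (30.5 − 10.7) = 160 / 19.8 = 8.081 d.
Difference = |15.534 − 8.081| = 7.453 ≈ 7.5 days.

7.5 days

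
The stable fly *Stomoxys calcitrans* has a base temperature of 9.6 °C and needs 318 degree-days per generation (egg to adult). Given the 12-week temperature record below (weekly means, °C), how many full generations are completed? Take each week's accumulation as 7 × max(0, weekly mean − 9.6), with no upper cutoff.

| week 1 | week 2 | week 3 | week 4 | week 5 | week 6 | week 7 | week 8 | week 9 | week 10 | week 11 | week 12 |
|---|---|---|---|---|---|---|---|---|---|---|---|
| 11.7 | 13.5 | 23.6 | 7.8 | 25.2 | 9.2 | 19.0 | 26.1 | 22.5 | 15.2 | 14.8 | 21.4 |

2 generations

Weekly DD (7 × max(0, T̄ − 9.6)): 14.7, 27.3, 98.0, 0.0, 109.2, 0.0, 65.8, 115.5, 90.3, 39.2, 36.4, 82.6.
Season total = 679.0 DD.
Complete generations = ⌊679.0 / 318⌋ = 2.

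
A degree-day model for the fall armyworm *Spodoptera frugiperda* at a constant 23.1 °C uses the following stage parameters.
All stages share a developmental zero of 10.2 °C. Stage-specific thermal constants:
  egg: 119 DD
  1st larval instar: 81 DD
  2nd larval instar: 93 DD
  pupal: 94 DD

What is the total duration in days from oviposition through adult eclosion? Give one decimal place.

30.0 days

Daily accumulation at 23.1 °C = 23.1 − 10.2 = 12.9 DD/day.
Total K = 119 + 81 + 93 + 94 = 387 DD.
Total duration = 387 / 12.9 = 30.000 ≈ 30.0 days.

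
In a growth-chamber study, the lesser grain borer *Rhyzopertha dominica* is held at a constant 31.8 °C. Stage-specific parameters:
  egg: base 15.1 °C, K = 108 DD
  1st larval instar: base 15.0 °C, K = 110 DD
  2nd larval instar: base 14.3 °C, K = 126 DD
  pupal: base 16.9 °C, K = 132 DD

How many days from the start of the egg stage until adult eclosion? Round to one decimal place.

egg: 108 / (31.8 − 15.1) = 108 / 16.7 = 6.467 d.
1st larval instar: 110 / (31.8 − 15.0) = 110 / 16.8 = 6.548 d.
2nd larval instar: 126 / (31.8 − 14.3) = 126 / 17.5 = 7.200 d.
pupal: 132 / (31.8 − 16.9) = 132 / 14.9 = 8.859 d.
Sum = 29.074 ≈ 29.1 days.

29.1 days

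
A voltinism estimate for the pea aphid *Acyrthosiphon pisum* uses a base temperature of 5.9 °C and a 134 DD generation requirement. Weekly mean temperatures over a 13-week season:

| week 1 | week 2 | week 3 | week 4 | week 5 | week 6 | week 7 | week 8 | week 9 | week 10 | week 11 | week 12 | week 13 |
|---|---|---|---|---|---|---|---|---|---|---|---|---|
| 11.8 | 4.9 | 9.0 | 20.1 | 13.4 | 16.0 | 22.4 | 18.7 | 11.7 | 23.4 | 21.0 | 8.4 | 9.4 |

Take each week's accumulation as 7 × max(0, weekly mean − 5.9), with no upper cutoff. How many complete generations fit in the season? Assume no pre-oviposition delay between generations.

5 generations

Weekly DD (7 × max(0, T̄ − 5.9)): 41.3, 0.0, 21.7, 99.4, 52.5, 70.7, 115.5, 89.6, 40.6, 122.5, 105.7, 17.5, 24.5.
Season total = 801.5 DD.
Complete generations = ⌊801.5 / 134⌋ = 5.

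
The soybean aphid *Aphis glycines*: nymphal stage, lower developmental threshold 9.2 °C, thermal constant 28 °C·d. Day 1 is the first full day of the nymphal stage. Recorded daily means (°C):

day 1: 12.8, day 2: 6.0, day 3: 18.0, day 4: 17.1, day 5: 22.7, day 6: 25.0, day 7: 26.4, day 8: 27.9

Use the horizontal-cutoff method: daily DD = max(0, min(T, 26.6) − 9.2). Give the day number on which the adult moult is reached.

day 5

Daily DD above 9.2 °C (capped at 17.4): 3.6, 0.0, 8.8, 7.9, 13.5, 15.8, 17.2, 17.4.
Cumulative: 3.6, 3.6, 12.4, 20.3, 33.8, 49.6, 66.8, 84.2.
The total first reaches 28 DD on day 5.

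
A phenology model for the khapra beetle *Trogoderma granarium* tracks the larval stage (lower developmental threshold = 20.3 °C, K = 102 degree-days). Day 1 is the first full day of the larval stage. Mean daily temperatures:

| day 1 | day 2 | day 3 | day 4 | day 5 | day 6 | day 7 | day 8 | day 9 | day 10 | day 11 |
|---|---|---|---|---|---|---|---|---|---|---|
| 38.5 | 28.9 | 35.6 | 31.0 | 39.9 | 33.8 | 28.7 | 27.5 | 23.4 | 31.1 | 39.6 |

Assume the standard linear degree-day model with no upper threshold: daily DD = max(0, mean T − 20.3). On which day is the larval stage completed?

day 9

Daily DD above 20.3 °C: 18.2, 8.6, 15.3, 10.7, 19.6, 13.5, 8.4, 7.2, 3.1, 10.8, 19.3.
Cumulative: 18.2, 26.8, 42.1, 52.8, 72.4, 85.9, 94.3, 101.5, 104.6, 115.4, 134.7.
The total first reaches 102 DD on day 9.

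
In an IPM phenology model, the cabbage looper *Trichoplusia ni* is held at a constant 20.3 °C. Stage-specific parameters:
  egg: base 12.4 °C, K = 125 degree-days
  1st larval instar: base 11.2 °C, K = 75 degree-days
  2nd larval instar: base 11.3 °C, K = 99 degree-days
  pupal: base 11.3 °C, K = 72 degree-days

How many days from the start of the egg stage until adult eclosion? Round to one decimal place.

egg: 125 / (20.3 − 12.4) = 125 / 7.9 = 15.823 d.
1st larval instar: 75 / (20.3 − 11.2) = 75 / 9.1 = 8.242 d.
2nd larval instar: 99 / (20.3 − 11.3) = 99 / 9.0 = 11.000 d.
pupal: 72 / (20.3 − 11.3) = 72 / 9.0 = 8.000 d.
Sum = 43.065 ≈ 43.1 days.

43.1 days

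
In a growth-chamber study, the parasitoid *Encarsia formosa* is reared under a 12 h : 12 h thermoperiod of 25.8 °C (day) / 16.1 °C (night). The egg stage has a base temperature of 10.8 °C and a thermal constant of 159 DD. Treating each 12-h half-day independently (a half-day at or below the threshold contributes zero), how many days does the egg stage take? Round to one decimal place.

15.7 days

Day half: max(0, 25.8 − 10.8) × 0.5 = 15.0 × 0.5 = 7.50 DD.
Night half: max(0, 16.1 − 10.8) × 0.5 = 5.3 × 0.5 = 2.65 DD.
Per 24 h: 10.15 DD/day.
Duration = 159 / 10.15 = 15.665 ≈ 15.7 days.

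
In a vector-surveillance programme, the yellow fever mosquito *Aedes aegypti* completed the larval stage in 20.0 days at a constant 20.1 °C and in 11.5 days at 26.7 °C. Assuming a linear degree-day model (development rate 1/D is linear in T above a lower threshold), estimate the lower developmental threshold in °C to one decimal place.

Under the model K = D·(T − T_b), so D₁·(T₁ − T_b) = D₂·(T₂ − T_b).
20.0·(20.1 − T_b) = 11.5·(26.7 − T_b)
T_b = (20.0·20.1 − 11.5·26.7) / (20.0 − 11.5) = 94.95 / 8.5 = 11.171 °C ≈ 11.2 °C.

11.2 °C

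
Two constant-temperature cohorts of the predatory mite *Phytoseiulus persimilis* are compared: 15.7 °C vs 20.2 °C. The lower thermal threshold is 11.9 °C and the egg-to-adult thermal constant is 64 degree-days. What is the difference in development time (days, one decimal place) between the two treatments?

At 15.7 °C: 64 / (15.7 − 11.9) = 64 / 3.8 = 16.842 d.
At 20.2 °C: 64 / (20.2 − 11.9) = 64 / 8.3 = 7.711 d.
Difference = |16.842 − 7.711| = 9.131 ≈ 9.1 days.

9.1 days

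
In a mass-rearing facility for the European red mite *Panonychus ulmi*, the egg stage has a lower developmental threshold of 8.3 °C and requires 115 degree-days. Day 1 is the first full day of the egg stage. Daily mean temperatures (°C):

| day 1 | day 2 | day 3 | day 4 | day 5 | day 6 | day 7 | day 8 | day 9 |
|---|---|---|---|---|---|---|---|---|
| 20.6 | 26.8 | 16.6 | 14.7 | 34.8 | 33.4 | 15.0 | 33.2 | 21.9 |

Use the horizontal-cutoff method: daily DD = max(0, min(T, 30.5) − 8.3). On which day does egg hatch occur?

Daily DD above 8.3 °C (capped at 22.2): 12.3, 18.5, 8.3, 6.4, 22.2, 22.2, 6.7, 22.2, 13.6.
Cumulative: 12.3, 30.8, 39.1, 45.5, 67.7, 89.9, 96.6, 118.8, 132.4.
The total first reaches 115 DD on day 8.

day 8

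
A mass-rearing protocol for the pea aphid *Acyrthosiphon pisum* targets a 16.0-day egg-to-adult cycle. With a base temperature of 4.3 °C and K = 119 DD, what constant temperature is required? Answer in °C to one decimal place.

11.7 °C

Required daily accumulation = 119 / 16.0 = 7.438 DD/day.
T = T_base + 7.438 = 4.3 + 7.438 = 11.738 ≈ 11.7 °C.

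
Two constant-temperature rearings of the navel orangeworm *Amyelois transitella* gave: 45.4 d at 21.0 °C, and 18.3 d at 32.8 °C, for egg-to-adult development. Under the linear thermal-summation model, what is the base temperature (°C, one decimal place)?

Under the model K = D·(T − T_b), so D₁·(T₁ − T_b) = D₂·(T₂ − T_b).
45.4·(21.0 − T_b) = 18.3·(32.8 − T_b)
T_b = (45.4·21.0 − 18.3·32.8) / (45.4 − 18.3) = 353.16 / 27.1 = 13.032 °C ≈ 13.0 °C.

13.0 °C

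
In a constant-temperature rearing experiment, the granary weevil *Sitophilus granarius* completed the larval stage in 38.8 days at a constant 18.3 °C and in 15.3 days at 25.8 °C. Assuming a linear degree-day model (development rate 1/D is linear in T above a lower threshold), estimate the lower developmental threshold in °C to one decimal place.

Under the model K = D·(T − T_b), so D₁·(T₁ − T_b) = D₂·(T₂ − T_b).
38.8·(18.3 − T_b) = 15.3·(25.8 − T_b)
T_b = (38.8·18.3 − 15.3·25.8) / (38.8 − 15.3) = 315.30 / 23.5 = 13.417 °C ≈ 13.4 °C.

13.4 °C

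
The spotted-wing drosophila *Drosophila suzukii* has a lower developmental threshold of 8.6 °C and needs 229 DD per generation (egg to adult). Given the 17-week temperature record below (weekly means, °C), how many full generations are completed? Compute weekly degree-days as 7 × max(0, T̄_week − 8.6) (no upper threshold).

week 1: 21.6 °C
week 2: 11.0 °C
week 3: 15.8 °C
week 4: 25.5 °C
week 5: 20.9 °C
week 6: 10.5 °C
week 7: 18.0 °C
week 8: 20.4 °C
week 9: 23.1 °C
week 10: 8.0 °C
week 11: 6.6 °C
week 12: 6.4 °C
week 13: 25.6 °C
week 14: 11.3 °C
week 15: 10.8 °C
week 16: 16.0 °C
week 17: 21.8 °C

4 generations

Weekly DD (7 × max(0, T̄ − 8.6)): 91.0, 16.8, 50.4, 118.3, 86.1, 13.3, 65.8, 82.6, 101.5, 0.0, 0.0, 0.0, 119.0, 18.9, 15.4, 51.8, 92.4.
Season total = 923.3 DD.
Complete generations = ⌊923.3 / 229⌋ = 4.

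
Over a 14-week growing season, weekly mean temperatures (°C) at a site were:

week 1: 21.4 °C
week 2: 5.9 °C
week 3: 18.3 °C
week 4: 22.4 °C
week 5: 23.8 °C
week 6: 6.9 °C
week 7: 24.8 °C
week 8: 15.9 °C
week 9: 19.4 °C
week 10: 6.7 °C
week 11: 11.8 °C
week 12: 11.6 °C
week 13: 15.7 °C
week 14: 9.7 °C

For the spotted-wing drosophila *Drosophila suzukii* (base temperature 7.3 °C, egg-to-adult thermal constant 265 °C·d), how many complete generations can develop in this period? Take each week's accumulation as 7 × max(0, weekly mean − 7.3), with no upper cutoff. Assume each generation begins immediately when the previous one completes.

Weekly DD (7 × max(0, T̄ − 7.3)): 98.7, 0.0, 77.0, 105.7, 115.5, 0.0, 122.5, 60.2, 84.7, 0.0, 31.5, 30.1, 58.8, 16.8.
Season total = 801.5 DD.
Complete generations = ⌊801.5 / 265⌋ = 3.

3 generations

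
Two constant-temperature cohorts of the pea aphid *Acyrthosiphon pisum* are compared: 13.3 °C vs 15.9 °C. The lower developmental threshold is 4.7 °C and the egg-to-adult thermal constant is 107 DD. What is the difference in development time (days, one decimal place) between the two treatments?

2.9 days

At 13.3 °C: 107 / (13.3 − 4.7) = 107 / 8.6 = 12.442 d.
At 15.9 °C: 107 / (15.9 − 4.7) = 107 / 11.2 = 9.554 d.
Difference = |12.442 − 9.554| = 2.888 ≈ 2.9 days.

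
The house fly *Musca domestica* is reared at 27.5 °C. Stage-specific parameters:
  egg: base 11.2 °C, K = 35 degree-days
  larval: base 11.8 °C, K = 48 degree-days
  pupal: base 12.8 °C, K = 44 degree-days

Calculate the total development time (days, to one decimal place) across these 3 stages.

egg: 35 / (27.5 − 11.2) = 35 / 16.3 = 2.147 d.
larval: 48 / (27.5 − 11.8) = 48 / 15.7 = 3.057 d.
pupal: 44 / (27.5 − 12.8) = 44 / 14.7 = 2.993 d.
Sum = 8.198 ≈ 8.2 days.

8.2 days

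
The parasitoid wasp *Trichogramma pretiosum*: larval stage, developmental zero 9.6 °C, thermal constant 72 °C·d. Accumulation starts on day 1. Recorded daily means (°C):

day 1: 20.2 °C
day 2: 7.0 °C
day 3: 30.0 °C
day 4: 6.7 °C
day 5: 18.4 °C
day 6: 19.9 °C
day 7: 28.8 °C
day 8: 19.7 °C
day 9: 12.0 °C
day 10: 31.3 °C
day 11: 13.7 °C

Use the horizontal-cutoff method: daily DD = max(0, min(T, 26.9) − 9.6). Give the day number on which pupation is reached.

Daily DD above 9.6 °C (capped at 17.3): 10.6, 0.0, 17.3, 0.0, 8.8, 10.3, 17.3, 10.1, 2.4, 17.3, 4.1.
Cumulative: 10.6, 10.6, 27.9, 27.9, 36.7, 47.0, 64.3, 74.4, 76.8, 94.1, 98.2.
The total first reaches 72 DD on day 8.

day 8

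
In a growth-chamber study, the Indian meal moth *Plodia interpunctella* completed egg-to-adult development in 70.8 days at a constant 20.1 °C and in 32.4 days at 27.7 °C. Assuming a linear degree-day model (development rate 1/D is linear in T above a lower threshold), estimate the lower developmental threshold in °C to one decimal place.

13.7 °C

Under the model K = D·(T − T_b), so D₁·(T₁ − T_b) = D₂·(T₂ − T_b).
70.8·(20.1 − T_b) = 32.4·(27.7 − T_b)
T_b = (70.8·20.1 − 32.4·27.7) / (70.8 − 32.4) = 525.60 / 38.4 = 13.688 °C ≈ 13.7 °C.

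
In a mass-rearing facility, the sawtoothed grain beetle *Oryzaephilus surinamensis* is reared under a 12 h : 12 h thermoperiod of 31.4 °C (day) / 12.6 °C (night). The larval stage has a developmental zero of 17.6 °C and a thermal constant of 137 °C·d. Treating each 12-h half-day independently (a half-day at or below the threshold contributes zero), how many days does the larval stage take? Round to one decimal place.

19.9 days

Day half: max(0, 31.4 − 17.6) × 0.5 = 13.8 × 0.5 = 6.90 DD.
Night half: max(0, 12.6 − 17.6) × 0.5 = 0.0 × 0.5 = 0.00 DD.
Per 24 h: 6.90 DD/day.
Duration = 137 / 6.90 = 19.855 ≈ 19.9 days.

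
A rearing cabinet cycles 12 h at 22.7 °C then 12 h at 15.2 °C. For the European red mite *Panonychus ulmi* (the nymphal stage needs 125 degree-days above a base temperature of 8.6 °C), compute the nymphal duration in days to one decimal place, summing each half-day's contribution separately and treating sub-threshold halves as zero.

12.1 days

Day half: max(0, 22.7 − 8.6) × 0.5 = 14.1 × 0.5 = 7.05 DD.
Night half: max(0, 15.2 − 8.6) × 0.5 = 6.6 × 0.5 = 3.30 DD.
Per 24 h: 10.35 DD/day.
Duration = 125 / 10.35 = 12.077 ≈ 12.1 days.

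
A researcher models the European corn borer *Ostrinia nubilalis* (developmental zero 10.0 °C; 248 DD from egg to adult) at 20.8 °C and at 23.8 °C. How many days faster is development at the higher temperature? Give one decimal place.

5.0 days

At 20.8 °C: 248 / (20.8 − 10.0) = 248 / 10.8 = 22.963 d.
At 23.8 °C: 248 / (23.8 − 10.0) = 248 / 13.8 = 17.971 d.
Difference = |22.963 − 17.971| = 4.992 ≈ 5.0 days.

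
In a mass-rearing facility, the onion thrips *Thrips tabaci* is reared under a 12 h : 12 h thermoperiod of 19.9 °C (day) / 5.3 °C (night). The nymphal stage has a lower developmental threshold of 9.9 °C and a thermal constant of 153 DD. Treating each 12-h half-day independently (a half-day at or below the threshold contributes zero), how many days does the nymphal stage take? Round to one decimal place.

30.6 days

Day half: max(0, 19.9 − 9.9) × 0.5 = 10.0 × 0.5 = 5.00 DD.
Night half: max(0, 5.3 − 9.9) × 0.5 = 0.0 × 0.5 = 0.00 DD.
Per 24 h: 5.00 DD/day.
Duration = 153 / 5.00 = 30.600 ≈ 30.6 days.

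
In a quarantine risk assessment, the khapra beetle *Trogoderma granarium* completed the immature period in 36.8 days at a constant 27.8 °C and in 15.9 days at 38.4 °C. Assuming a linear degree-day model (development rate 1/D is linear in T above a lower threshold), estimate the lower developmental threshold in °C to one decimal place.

19.7 °C

Linear rate model ⇒ the product D·(T − T_b) is constant across temperatures.
36.8·(27.8 − T_b) = 15.9·(38.4 − T_b)
T_b = (36.8·27.8 − 15.9·38.4) / (36.8 − 15.9) = 412.48 / 20.9 = 19.736 °C ≈ 19.7 °C.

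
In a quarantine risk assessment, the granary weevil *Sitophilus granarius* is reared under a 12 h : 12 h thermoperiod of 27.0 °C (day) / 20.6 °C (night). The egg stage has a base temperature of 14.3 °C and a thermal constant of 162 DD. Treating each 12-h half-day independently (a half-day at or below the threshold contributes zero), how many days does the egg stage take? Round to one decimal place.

Day half: max(0, 27.0 − 14.3) × 0.5 = 12.7 × 0.5 = 6.35 DD.
Night half: max(0, 20.6 − 14.3) × 0.5 = 6.3 × 0.5 = 3.15 DD.
Per 24 h: 9.50 DD/day.
Duration = 162 / 9.50 = 17.053 ≈ 17.1 days.

17.1 days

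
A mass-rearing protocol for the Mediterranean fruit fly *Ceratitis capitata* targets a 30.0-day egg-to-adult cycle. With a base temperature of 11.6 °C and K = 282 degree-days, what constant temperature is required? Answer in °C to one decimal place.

Required daily accumulation = 282 / 30.0 = 9.400 DD/day.
T = T_base + 9.400 = 11.6 + 9.400 = 21.000 ≈ 21.0 °C.

21.0 °C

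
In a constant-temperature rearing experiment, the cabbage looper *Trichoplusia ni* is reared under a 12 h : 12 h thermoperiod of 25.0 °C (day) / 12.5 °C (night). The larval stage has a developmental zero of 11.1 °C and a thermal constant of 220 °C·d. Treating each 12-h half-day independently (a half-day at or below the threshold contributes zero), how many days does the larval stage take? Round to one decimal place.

28.8 days

Day half: max(0, 25.0 − 11.1) × 0.5 = 13.9 × 0.5 = 6.95 DD.
Night half: max(0, 12.5 − 11.1) × 0.5 = 1.4 × 0.5 = 0.70 DD.
Per 24 h: 7.65 DD/day.
Duration = 220 / 7.65 = 28.758 ≈ 28.8 days.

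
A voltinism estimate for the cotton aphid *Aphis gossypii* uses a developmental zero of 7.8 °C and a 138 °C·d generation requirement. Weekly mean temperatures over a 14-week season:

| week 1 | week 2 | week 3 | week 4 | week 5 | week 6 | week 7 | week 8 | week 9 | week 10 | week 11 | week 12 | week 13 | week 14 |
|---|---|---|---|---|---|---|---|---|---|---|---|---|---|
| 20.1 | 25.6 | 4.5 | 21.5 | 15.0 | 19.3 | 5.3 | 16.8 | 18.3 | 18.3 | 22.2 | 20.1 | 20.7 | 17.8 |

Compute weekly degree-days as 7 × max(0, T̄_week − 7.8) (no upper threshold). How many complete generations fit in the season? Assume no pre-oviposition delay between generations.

Weekly DD (7 × max(0, T̄ − 7.8)): 86.1, 124.6, 0.0, 95.9, 50.4, 80.5, 0.0, 63.0, 73.5, 73.5, 100.8, 86.1, 90.3, 70.0.
Season total = 994.7 DD.
Complete generations = ⌊994.7 / 138⌋ = 7.

7 generations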